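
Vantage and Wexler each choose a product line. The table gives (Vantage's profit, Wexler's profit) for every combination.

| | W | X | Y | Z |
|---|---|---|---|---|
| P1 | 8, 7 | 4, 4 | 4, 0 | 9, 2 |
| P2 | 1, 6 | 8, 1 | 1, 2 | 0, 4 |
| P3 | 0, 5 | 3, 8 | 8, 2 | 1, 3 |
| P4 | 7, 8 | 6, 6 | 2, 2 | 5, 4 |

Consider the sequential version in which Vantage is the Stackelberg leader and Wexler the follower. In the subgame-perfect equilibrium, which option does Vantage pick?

P1

Backward induction with Vantage moving first.
- P1: Wexler compares 7, 4, 0, 2 and picks W; Vantage would get 8.
- P2: Wexler compares 6, 1, 2, 4 and picks W; Vantage would get 1.
- P3: Wexler compares 5, 8, 2, 3 and picks X; Vantage would get 3.
- P4: Wexler compares 8, 6, 2, 4 and picks W; Vantage would get 7.
Maximizing over 8, 1, 3, 7, Vantage chooses P1. Subgame-perfect outcome: (P1, W) with payoffs (8, 7).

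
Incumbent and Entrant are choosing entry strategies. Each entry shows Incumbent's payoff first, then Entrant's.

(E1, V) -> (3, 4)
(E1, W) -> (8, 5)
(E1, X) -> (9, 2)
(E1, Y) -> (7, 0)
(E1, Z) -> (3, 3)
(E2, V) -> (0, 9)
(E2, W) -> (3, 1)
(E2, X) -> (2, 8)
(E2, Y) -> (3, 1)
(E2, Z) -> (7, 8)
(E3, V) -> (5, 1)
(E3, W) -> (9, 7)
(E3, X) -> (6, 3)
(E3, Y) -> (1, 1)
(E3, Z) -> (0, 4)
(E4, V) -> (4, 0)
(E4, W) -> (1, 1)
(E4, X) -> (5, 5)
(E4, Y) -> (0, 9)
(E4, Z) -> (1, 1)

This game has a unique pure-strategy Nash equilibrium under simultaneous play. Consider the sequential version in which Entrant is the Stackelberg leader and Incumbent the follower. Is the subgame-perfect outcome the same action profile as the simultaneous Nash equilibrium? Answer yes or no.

Work backward from Incumbent's decision.
- V: BR = E3, leader payoff 1.
- W: BR = E3, leader payoff 7.
- X: BR = E1, leader payoff 2.
- Y: BR = E1, leader payoff 0.
- Z: BR = E2, leader payoff 8.
Entrant's induced payoffs are 1, 7, 2, 0, 8, so Entrant commits to Z. Subgame-perfect outcome: (E2, Z) with payoffs (7, 8).
Now find the simultaneous Nash equilibrium.
Incumbent's best replies: V→E3; W→E3; X→E1; Y→E1; Z→E2.
Entrant's best replies: E1→W; E2→V; E3→W; E4→Y.
Only (E3, W) has each player best-responding; Nash payoffs (9, 7).
Sequential outcome (E2, Z) differs from the Nash profile (E3, W).

no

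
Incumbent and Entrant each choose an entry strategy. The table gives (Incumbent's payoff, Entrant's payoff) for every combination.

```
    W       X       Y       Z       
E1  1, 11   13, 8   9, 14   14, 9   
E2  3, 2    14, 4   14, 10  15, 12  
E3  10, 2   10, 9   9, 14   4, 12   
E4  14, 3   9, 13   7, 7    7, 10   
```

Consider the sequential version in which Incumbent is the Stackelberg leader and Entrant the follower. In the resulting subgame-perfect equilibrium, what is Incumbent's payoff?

15

Backward induction with Incumbent moving first.
- E1 → Entrant plays Y (best of 11, 8, 14, 9); Incumbent gets 9.
- E2 → Entrant plays Z (best of 2, 4, 10, 12); Incumbent gets 15.
- E3 → Entrant plays Y (best of 2, 9, 14, 12); Incumbent gets 9.
- E4 → Entrant plays X (best of 3, 13, 7, 10); Incumbent gets 9.
Maximizing over 9, 15, 9, 9, Incumbent chooses E2. Subgame-perfect outcome: (E2, Z) with payoffs (15, 12).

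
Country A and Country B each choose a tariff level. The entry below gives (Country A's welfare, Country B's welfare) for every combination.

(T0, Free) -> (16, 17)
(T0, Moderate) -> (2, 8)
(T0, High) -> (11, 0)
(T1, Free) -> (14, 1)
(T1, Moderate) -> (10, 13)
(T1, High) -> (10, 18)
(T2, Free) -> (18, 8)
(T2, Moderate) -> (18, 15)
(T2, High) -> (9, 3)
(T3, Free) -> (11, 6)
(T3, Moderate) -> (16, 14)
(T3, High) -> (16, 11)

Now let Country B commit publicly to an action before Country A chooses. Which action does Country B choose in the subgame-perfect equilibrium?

Moderate

Work backward from Country A's decision.
- Free → Country A plays T2 (best of 16, 14, 18, 11); Country B gets 8.
- Moderate → Country A plays T2 (best of 2, 10, 18, 16); Country B gets 15.
- High → Country A plays T3 (best of 11, 10, 9, 16); Country B gets 11.
Country B's induced payoffs are 8, 15, 11, so Country B commits to Moderate. Subgame-perfect outcome: (T2, Moderate) with payoffs (18, 15).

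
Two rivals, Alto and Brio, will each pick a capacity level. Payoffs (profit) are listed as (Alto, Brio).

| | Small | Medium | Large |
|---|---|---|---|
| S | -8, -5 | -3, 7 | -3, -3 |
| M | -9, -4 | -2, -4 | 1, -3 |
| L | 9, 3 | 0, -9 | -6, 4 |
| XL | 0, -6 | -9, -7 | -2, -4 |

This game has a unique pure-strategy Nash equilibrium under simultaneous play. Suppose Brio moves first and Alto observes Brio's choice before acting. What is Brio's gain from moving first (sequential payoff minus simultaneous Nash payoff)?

Alto best-responds to each possible Brio move:
- Small: Alto compares -8, -9, 9, 0 and picks L; Brio would get 3.
- Medium: Alto compares -3, -2, 0, -9 and picks L; Brio would get -9.
- Large: Alto compares -3, 1, -6, -2 and picks M; Brio would get -3.
Maximizing over 3, -9, -3, Brio chooses Small. Subgame-perfect outcome: (L, Small) with payoffs (9, 3).
Now find the simultaneous Nash equilibrium.
Alto's best replies: Small→L; Medium→L; Large→M.
Brio's best replies: S→Medium; M→Large; L→Large; XL→Large.
The unique mutual best reply is (M, Large), giving (1, -3).
Brio's commitment gain: 3 − -3 = 6.

6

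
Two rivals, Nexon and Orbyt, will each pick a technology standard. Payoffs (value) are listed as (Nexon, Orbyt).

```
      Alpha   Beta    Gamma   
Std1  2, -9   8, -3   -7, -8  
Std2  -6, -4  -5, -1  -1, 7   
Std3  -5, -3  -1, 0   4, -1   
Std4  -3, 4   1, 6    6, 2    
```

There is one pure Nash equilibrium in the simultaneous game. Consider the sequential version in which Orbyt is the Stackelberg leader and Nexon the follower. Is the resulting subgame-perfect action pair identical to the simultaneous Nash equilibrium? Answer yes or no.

no

Backward induction with Orbyt moving first.
- Alpha: BR = Std1, leader payoff -9.
- Beta: BR = Std1, leader payoff -3.
- Gamma: BR = Std4, leader payoff 2.
Maximizing over -9, -3, 2, Orbyt chooses Gamma. Subgame-perfect outcome: (Std4, Gamma) with payoffs (6, 2).
Now find the simultaneous Nash equilibrium.
Nexon's best replies: Alpha→Std1; Beta→Std1; Gamma→Std4.
Orbyt's best replies: Std1→Beta; Std2→Gamma; Std3→Beta; Std4→Beta.
Only (Std1, Beta) has each player best-responding; Nash payoffs (8, -3).
Sequential outcome (Std4, Gamma) differs from the Nash profile (Std1, Beta).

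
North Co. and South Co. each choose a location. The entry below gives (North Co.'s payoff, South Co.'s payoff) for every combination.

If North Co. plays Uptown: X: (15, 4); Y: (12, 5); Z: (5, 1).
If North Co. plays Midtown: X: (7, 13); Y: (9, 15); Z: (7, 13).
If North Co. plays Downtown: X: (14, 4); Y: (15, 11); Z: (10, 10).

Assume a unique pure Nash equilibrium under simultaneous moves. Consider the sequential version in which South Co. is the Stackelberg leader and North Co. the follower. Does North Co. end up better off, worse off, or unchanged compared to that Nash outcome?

North Co. best-responds to each possible South Co. move:
- X: BR = Uptown, leader payoff 4.
- Y: BR = Downtown, leader payoff 11.
- Z: BR = Downtown, leader payoff 10.
Among 4, 11, 10, the best is 11 at Y. Subgame-perfect outcome: (Downtown, Y) with payoffs (15, 11).
For the simultaneous game, intersect best replies.
North Co.'s best replies: X→Uptown; Y→Downtown; Z→Downtown.
South Co.'s best replies: Uptown→Y; Midtown→Y; Downtown→Y.
Only (Downtown, Y) has each player best-responding; Nash payoffs (15, 11).
North Co. earns 15 sequentially versus 15 at the Nash outcome: unchanged.

unchanged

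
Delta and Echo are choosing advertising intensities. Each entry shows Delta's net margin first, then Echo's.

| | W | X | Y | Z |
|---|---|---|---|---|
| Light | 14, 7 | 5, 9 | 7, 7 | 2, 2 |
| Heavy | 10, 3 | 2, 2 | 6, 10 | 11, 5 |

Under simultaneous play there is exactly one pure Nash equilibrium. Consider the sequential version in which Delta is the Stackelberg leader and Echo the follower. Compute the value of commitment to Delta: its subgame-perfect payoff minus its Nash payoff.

1

Solve by backward induction (Delta leads).
- Light: BR = X, leader payoff 5.
- Heavy: BR = Y, leader payoff 6.
Delta's induced payoffs are 5, 6, so Delta commits to Heavy. Subgame-perfect outcome: (Heavy, Y) with payoffs (6, 10).
Under simultaneous play:
Delta's best replies: W→Light; X→Light; Y→Light; Z→Heavy.
Echo's best replies: Light→X; Heavy→Y.
Only (Light, X) has each player best-responding; Nash payoffs (5, 9).
Delta's commitment gain: 6 − 5 = 1.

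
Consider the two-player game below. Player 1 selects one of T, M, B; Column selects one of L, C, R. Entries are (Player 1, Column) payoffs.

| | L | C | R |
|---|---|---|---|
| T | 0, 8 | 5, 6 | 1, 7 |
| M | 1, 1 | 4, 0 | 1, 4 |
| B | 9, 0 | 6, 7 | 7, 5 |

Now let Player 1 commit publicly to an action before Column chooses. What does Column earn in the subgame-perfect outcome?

7

Column best-responds to each possible Player 1 move:
- T: Column compares 8, 6, 7 and picks L; Player 1 would get 0.
- M: Column compares 1, 0, 4 and picks R; Player 1 would get 1.
- B: Column compares 0, 7, 5 and picks C; Player 1 would get 6.
Among 0, 1, 6, the best is 6 at B. Subgame-perfect outcome: (B, C) with payoffs (6, 7).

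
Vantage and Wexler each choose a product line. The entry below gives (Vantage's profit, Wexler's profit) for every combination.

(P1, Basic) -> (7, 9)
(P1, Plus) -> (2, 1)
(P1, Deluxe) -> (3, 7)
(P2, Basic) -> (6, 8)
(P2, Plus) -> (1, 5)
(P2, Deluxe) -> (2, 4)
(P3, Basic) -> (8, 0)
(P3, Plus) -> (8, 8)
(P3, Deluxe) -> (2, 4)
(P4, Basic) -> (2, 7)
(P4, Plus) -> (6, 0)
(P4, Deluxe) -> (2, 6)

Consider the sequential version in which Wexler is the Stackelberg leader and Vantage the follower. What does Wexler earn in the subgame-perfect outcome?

8

Backward induction with Wexler moving first.
- Basic: BR = P3, leader payoff 0.
- Plus: BR = P3, leader payoff 8.
- Deluxe: BR = P1, leader payoff 7.
Among 0, 8, 7, the best is 8 at Plus. Subgame-perfect outcome: (P3, Plus) with payoffs (8, 8).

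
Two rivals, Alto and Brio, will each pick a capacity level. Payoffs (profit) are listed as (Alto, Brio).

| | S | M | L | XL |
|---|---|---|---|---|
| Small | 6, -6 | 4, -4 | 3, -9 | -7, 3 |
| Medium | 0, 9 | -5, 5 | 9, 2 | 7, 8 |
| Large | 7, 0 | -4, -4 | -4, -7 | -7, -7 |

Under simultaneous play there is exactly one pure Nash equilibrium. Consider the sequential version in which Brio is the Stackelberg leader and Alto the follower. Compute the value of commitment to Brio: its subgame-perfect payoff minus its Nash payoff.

Work backward from Alto's decision.
- S: Alto compares 6, 0, 7 and picks Large; Brio would get 0.
- M: Alto compares 4, -5, -4 and picks Small; Brio would get -4.
- L: Alto compares 3, 9, -4 and picks Medium; Brio would get 2.
- XL: Alto compares -7, 7, -7 and picks Medium; Brio would get 8.
Maximizing over 0, -4, 2, 8, Brio chooses XL. Subgame-perfect outcome: (Medium, XL) with payoffs (7, 8).
Now find the simultaneous Nash equilibrium.
Alto's best replies: S→Large; M→Small; L→Medium; XL→Medium.
Brio's best replies: Small→XL; Medium→S; Large→S.
The unique mutual best reply is (Large, S), giving (7, 0).
Brio's commitment gain: 8 − 0 = 8.

8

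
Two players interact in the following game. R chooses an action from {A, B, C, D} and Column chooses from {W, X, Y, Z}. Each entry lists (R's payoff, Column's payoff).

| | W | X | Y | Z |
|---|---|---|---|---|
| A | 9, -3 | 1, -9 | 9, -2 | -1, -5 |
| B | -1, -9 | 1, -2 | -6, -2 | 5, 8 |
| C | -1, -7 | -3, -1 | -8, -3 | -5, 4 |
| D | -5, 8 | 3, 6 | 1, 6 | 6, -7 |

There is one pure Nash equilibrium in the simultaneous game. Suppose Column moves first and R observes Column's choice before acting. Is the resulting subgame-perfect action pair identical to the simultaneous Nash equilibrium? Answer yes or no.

no

Work backward from R's decision.
- W → R plays A (best of 9, -1, -1, -5); Column gets -3.
- X → R plays D (best of 1, 1, -3, 3); Column gets 6.
- Y → R plays A (best of 9, -6, -8, 1); Column gets -2.
- Z → R plays D (best of -1, 5, -5, 6); Column gets -7.
Among -3, 6, -2, -7, the best is 6 at X. Subgame-perfect outcome: (D, X) with payoffs (3, 6).
Now find the simultaneous Nash equilibrium.
R's best replies: W→A; X→D; Y→A; Z→D.
Column's best replies: A→Y; B→Z; C→Z; D→W.
Only (A, Y) has each player best-responding; Nash payoffs (9, -2).
Sequential outcome (D, X) differs from the Nash profile (A, Y).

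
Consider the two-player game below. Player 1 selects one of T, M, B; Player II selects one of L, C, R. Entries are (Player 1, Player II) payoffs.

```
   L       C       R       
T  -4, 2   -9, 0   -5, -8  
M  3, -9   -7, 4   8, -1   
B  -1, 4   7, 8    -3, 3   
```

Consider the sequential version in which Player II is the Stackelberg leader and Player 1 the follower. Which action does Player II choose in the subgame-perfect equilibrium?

Work backward from Player 1's decision.
- L: BR = M, leader payoff -9.
- C: BR = B, leader payoff 8.
- R: BR = M, leader payoff -1.
Player II's induced payoffs are -9, 8, -1, so Player II commits to C. Subgame-perfect outcome: (B, C) with payoffs (7, 8).

C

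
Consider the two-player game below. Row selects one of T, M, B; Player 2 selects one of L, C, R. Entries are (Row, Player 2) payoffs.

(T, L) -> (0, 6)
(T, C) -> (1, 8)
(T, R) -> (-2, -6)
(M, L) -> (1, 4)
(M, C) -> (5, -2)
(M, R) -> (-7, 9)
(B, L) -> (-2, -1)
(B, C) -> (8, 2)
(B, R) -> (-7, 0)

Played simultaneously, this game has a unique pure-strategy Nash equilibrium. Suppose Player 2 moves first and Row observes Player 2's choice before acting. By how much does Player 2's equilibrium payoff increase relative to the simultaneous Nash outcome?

Solve by backward induction (Player 2 leads).
- L: BR = M, leader payoff 4.
- C: BR = B, leader payoff 2.
- R: BR = T, leader payoff -6.
Maximizing over 4, 2, -6, Player 2 chooses L. Subgame-perfect outcome: (M, L) with payoffs (1, 4).
For the simultaneous game, intersect best replies.
Row's best replies: L→M; C→B; R→T.
Player 2's best replies: T→C; M→R; B→C.
Only (B, C) has each player best-responding; Nash payoffs (8, 2).
Player 2's commitment gain: 4 − 2 = 2.

2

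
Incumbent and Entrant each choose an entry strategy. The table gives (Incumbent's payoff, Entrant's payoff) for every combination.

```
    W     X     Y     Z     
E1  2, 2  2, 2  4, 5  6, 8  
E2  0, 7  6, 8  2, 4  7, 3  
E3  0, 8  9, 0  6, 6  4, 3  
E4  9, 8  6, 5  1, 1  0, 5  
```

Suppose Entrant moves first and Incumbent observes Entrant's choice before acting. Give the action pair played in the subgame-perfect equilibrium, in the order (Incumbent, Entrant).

Solve by backward induction (Entrant leads).
- W → Incumbent plays E4 (best of 2, 0, 0, 9); Entrant gets 8.
- X → Incumbent plays E3 (best of 2, 6, 9, 6); Entrant gets 0.
- Y → Incumbent plays E3 (best of 4, 2, 6, 1); Entrant gets 6.
- Z → Incumbent plays E2 (best of 6, 7, 4, 0); Entrant gets 3.
Maximizing over 8, 0, 6, 3, Entrant chooses W. Subgame-perfect outcome: (E4, W) with payoffs (9, 8).

(E4, W)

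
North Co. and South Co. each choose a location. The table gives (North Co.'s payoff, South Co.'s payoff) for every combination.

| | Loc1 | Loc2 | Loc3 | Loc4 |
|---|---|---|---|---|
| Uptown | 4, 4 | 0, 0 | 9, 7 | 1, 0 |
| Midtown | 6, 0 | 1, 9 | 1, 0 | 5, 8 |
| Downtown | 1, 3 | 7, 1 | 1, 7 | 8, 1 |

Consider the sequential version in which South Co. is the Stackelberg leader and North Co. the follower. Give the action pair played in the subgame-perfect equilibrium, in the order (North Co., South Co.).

Solve by backward induction (South Co. leads).
- Loc1: North Co. compares 4, 6, 1 and picks Midtown; South Co. would get 0.
- Loc2: North Co. compares 0, 1, 7 and picks Downtown; South Co. would get 1.
- Loc3: North Co. compares 9, 1, 1 and picks Uptown; South Co. would get 7.
- Loc4: North Co. compares 1, 5, 8 and picks Downtown; South Co. would get 1.
Among 0, 1, 7, 1, the best is 7 at Loc3. Subgame-perfect outcome: (Uptown, Loc3) with payoffs (9, 7).

(Uptown, Loc3)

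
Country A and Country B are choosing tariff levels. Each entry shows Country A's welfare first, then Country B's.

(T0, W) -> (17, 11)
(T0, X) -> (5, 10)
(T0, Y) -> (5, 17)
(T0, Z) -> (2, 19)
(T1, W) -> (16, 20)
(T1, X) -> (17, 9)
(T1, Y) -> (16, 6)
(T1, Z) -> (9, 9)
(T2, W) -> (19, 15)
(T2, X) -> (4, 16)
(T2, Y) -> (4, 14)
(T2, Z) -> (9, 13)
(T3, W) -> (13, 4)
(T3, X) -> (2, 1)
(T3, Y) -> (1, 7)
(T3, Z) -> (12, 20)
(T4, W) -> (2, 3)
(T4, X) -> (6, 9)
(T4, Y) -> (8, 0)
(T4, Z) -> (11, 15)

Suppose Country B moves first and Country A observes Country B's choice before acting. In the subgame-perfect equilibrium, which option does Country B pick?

Backward induction with Country B moving first.
- W: Country A compares 17, 16, 19, 13, 2 and picks T2; Country B would get 15.
- X: Country A compares 5, 17, 4, 2, 6 and picks T1; Country B would get 9.
- Y: Country A compares 5, 16, 4, 1, 8 and picks T1; Country B would get 6.
- Z: Country A compares 2, 9, 9, 12, 11 and picks T3; Country B would get 20.
Among 15, 9, 6, 20, the best is 20 at Z. Subgame-perfect outcome: (T3, Z) with payoffs (12, 20).

Z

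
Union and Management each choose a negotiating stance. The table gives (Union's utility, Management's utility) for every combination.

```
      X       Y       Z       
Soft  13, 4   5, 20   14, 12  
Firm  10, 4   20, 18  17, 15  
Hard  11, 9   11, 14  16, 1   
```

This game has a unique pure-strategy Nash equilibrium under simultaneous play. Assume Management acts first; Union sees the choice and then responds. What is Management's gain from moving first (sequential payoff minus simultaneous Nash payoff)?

Work backward from Union's decision.
- X: Union compares 13, 10, 11 and picks Soft; Management would get 4.
- Y: Union compares 5, 20, 11 and picks Firm; Management would get 18.
- Z: Union compares 14, 17, 16 and picks Firm; Management would get 15.
Maximizing over 4, 18, 15, Management chooses Y. Subgame-perfect outcome: (Firm, Y) with payoffs (20, 18).
For the simultaneous game, intersect best replies.
Union's best replies: X→Soft; Y→Firm; Z→Firm.
Management's best replies: Soft→Y; Firm→Y; Hard→Y.
Only (Firm, Y) has each player best-responding; Nash payoffs (20, 18).
Management's commitment gain: 18 − 18 = 0.

0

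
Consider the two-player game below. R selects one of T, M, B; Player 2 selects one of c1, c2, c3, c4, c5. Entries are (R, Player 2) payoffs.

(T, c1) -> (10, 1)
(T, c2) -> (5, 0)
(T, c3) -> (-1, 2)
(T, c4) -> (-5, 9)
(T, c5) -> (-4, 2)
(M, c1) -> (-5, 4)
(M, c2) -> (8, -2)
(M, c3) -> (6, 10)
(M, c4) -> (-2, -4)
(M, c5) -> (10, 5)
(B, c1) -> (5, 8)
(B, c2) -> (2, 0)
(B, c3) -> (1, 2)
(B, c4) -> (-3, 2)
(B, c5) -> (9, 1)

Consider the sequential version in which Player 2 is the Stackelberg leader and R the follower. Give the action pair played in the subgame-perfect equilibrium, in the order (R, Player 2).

R best-responds to each possible Player 2 move:
- c1 → R plays T (best of 10, -5, 5); Player 2 gets 1.
- c2 → R plays M (best of 5, 8, 2); Player 2 gets -2.
- c3 → R plays M (best of -1, 6, 1); Player 2 gets 10.
- c4 → R plays M (best of -5, -2, -3); Player 2 gets -4.
- c5 → R plays M (best of -4, 10, 9); Player 2 gets 5.
Player 2's induced payoffs are 1, -2, 10, -4, 5, so Player 2 commits to c3. Subgame-perfect outcome: (M, c3) with payoffs (6, 10).

(M, c3)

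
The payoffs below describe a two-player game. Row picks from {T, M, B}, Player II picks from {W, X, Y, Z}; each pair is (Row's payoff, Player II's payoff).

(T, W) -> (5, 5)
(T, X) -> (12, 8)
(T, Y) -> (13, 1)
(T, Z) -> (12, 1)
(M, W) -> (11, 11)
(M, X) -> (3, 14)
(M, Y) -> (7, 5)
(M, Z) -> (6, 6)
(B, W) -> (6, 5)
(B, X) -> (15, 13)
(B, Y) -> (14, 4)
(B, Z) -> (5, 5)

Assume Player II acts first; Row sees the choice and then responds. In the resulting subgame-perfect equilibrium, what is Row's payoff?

Row best-responds to each possible Player II move:
- W: BR = M, leader payoff 11.
- X: BR = B, leader payoff 13.
- Y: BR = B, leader payoff 4.
- Z: BR = T, leader payoff 1.
Player II's induced payoffs are 11, 13, 4, 1, so Player II commits to X. Subgame-perfect outcome: (B, X) with payoffs (15, 13).

15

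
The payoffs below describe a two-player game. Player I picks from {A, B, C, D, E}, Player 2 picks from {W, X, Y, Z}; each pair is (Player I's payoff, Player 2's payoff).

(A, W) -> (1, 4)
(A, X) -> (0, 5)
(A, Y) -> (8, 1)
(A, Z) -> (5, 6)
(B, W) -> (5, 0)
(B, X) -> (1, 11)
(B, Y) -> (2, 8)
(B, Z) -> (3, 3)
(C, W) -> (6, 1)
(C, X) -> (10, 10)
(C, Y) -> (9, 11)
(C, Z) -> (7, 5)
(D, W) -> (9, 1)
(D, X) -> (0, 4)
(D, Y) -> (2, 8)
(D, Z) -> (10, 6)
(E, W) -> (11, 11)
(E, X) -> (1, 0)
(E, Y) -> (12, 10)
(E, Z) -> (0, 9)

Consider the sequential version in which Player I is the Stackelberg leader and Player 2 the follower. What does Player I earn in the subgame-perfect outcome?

11

Backward induction with Player I moving first.
- A: BR = Z, leader payoff 5.
- B: BR = X, leader payoff 1.
- C: BR = Y, leader payoff 9.
- D: BR = Y, leader payoff 2.
- E: BR = W, leader payoff 11.
Maximizing over 5, 1, 9, 2, 11, Player I chooses E. Subgame-perfect outcome: (E, W) with payoffs (11, 11).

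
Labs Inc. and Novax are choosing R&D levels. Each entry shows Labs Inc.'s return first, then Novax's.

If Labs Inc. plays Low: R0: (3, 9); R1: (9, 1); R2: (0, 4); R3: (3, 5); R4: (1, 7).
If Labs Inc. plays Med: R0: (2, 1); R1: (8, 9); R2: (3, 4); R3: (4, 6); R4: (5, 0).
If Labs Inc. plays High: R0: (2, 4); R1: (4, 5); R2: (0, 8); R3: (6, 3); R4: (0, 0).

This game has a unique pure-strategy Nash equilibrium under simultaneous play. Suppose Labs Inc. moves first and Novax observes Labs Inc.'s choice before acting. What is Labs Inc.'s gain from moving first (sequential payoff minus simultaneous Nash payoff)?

Backward induction with Labs Inc. moving first.
- Low: BR = R0, leader payoff 3.
- Med: BR = R1, leader payoff 8.
- High: BR = R2, leader payoff 0.
Maximizing over 3, 8, 0, Labs Inc. chooses Med. Subgame-perfect outcome: (Med, R1) with payoffs (8, 9).
For the simultaneous game, intersect best replies.
Labs Inc.'s best replies: R0→Low; R1→Low; R2→Med; R3→High; R4→Med.
Novax's best replies: Low→R0; Med→R1; High→R2.
The unique mutual best reply is (Low, R0), giving (3, 9).
Labs Inc.'s commitment gain: 8 − 3 = 5.

5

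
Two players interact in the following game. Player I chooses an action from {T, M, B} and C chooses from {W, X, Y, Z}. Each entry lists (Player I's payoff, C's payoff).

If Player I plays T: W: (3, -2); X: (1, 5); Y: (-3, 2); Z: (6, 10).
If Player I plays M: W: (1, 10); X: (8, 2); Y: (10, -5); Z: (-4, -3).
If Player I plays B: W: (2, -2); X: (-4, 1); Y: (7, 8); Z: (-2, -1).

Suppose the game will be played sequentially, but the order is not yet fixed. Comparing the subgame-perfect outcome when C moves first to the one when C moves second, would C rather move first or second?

first

If Player I leads: C's best replies are T→Z, M→W, B→Y; Player I's induced payoffs 6, 1, 7; outcome (B, Y), payoffs (7, 8).
If C leads: Player I's best replies are W→T, X→M, Y→M, Z→T; C's induced payoffs -2, 2, -5, 10; outcome (T, Z), payoffs (6, 10).
C gets 10 moving first and 8 moving second, so C prefers to move first.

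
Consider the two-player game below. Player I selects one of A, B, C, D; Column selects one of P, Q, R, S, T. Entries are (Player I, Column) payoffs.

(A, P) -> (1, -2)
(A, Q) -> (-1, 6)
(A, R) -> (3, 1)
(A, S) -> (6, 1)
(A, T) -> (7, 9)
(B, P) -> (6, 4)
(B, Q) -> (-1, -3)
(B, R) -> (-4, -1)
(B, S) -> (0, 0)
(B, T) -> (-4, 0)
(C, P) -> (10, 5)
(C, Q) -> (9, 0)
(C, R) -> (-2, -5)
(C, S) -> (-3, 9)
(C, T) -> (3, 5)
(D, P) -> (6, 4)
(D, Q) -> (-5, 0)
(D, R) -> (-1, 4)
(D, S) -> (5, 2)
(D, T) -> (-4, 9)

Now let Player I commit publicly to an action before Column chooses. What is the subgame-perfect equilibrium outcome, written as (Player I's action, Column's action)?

(A, T)

Work backward from Column's decision.
- A → Column plays T (best of -2, 6, 1, 1, 9); Player I gets 7.
- B → Column plays P (best of 4, -3, -1, 0, 0); Player I gets 6.
- C → Column plays S (best of 5, 0, -5, 9, 5); Player I gets -3.
- D → Column plays T (best of 4, 0, 4, 2, 9); Player I gets -4.
Among 7, 6, -3, -4, the best is 7 at A. Subgame-perfect outcome: (A, T) with payoffs (7, 9).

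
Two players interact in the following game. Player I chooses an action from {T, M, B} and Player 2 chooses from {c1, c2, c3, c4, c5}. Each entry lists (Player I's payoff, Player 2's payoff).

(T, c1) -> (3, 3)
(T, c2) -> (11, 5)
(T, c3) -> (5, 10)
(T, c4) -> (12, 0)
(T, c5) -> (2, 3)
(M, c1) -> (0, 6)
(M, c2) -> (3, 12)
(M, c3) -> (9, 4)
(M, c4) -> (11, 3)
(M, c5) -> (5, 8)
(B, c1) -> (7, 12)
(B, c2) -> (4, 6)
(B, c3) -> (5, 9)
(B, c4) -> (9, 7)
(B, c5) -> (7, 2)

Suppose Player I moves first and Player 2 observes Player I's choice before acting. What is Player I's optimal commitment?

B

Solve by backward induction (Player I leads).
- T: Player 2 compares 3, 5, 10, 0, 3 and picks c3; Player I would get 5.
- M: Player 2 compares 6, 12, 4, 3, 8 and picks c2; Player I would get 3.
- B: Player 2 compares 12, 6, 9, 7, 2 and picks c1; Player I would get 7.
Maximizing over 5, 3, 7, Player I chooses B. Subgame-perfect outcome: (B, c1) with payoffs (7, 12).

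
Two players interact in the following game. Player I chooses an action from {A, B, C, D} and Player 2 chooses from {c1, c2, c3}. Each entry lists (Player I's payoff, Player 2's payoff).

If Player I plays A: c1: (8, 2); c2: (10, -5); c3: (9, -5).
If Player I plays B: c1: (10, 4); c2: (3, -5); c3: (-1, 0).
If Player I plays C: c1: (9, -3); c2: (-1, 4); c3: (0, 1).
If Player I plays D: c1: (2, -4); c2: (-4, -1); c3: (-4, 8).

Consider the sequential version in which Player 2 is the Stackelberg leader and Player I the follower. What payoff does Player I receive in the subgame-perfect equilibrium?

10

Backward induction with Player 2 moving first.
- c1: BR = B, leader payoff 4.
- c2: BR = A, leader payoff -5.
- c3: BR = A, leader payoff -5.
Player 2's induced payoffs are 4, -5, -5, so Player 2 commits to c1. Subgame-perfect outcome: (B, c1) with payoffs (10, 4).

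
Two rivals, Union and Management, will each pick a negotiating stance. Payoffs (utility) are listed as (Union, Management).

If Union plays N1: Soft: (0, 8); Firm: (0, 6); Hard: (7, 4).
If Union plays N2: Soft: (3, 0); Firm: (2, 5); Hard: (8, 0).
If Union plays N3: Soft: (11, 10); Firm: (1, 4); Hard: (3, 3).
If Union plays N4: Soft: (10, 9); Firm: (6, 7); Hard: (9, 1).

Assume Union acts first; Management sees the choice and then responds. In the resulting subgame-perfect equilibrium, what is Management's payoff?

Solve by backward induction (Union leads).
- N1 → Management plays Soft (best of 8, 6, 4); Union gets 0.
- N2 → Management plays Firm (best of 0, 5, 0); Union gets 2.
- N3 → Management plays Soft (best of 10, 4, 3); Union gets 11.
- N4 → Management plays Soft (best of 9, 7, 1); Union gets 10.
Union's induced payoffs are 0, 2, 11, 10, so Union commits to N3. Subgame-perfect outcome: (N3, Soft) with payoffs (11, 10).

10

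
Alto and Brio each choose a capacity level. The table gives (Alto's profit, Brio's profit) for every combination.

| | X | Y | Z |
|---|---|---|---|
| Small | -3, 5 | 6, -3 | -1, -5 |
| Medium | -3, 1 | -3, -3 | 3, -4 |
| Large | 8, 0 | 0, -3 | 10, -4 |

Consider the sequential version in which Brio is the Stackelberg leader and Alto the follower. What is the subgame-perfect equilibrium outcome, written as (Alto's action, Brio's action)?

(Large, X)

Work backward from Alto's decision.
- X → Alto plays Large (best of -3, -3, 8); Brio gets 0.
- Y → Alto plays Small (best of 6, -3, 0); Brio gets -3.
- Z → Alto plays Large (best of -1, 3, 10); Brio gets -4.
Maximizing over 0, -3, -4, Brio chooses X. Subgame-perfect outcome: (Large, X) with payoffs (8, 0).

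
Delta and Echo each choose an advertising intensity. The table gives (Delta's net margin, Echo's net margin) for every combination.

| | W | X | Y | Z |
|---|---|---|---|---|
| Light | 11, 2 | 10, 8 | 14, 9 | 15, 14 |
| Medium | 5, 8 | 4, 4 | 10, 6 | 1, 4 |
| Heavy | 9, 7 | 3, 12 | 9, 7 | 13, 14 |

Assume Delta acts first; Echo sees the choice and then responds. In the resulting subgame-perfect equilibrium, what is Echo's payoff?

14

Echo best-responds to each possible Delta move:
- Light: Echo compares 2, 8, 9, 14 and picks Z; Delta would get 15.
- Medium: Echo compares 8, 4, 6, 4 and picks W; Delta would get 5.
- Heavy: Echo compares 7, 12, 7, 14 and picks Z; Delta would get 13.
Among 15, 5, 13, the best is 15 at Light. Subgame-perfect outcome: (Light, Z) with payoffs (15, 14).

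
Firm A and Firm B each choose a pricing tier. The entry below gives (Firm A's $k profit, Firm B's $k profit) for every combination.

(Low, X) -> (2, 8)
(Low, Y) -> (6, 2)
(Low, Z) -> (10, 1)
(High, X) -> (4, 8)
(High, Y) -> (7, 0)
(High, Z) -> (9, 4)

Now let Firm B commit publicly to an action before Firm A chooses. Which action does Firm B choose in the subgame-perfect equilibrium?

Solve by backward induction (Firm B leads).
- X: Firm A compares 2, 4 and picks High; Firm B would get 8.
- Y: Firm A compares 6, 7 and picks High; Firm B would get 0.
- Z: Firm A compares 10, 9 and picks Low; Firm B would get 1.
Firm B's induced payoffs are 8, 0, 1, so Firm B commits to X. Subgame-perfect outcome: (High, X) with payoffs (4, 8).

X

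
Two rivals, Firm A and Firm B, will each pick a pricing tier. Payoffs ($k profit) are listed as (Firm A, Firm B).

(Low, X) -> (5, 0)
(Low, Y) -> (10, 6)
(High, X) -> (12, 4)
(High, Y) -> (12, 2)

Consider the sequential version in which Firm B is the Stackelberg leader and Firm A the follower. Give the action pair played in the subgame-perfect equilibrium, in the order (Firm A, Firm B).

Backward induction with Firm B moving first.
- X → Firm A plays High (best of 5, 12); Firm B gets 4.
- Y → Firm A plays High (best of 10, 12); Firm B gets 2.
Among 4, 2, the best is 4 at X. Subgame-perfect outcome: (High, X) with payoffs (12, 4).

(High, X)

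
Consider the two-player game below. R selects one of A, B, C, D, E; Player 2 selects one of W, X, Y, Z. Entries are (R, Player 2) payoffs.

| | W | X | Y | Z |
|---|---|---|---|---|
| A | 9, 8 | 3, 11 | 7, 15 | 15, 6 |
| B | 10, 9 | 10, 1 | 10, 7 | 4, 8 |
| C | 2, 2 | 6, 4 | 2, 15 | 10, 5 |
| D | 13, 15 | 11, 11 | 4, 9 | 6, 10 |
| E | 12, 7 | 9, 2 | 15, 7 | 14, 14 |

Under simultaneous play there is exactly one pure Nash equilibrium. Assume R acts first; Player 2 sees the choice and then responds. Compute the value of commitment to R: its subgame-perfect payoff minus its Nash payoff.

1

Solve by backward induction (R leads).
- A: BR = Y, leader payoff 7.
- B: BR = W, leader payoff 10.
- C: BR = Y, leader payoff 2.
- D: BR = W, leader payoff 13.
- E: BR = Z, leader payoff 14.
Among 7, 10, 2, 13, 14, the best is 14 at E. Subgame-perfect outcome: (E, Z) with payoffs (14, 14).
For the simultaneous game, intersect best replies.
R's best replies: W→D; X→D; Y→E; Z→A.
Player 2's best replies: A→Y; B→W; C→Y; D→W; E→Z.
The unique mutual best reply is (D, W), giving (13, 15).
R's commitment gain: 14 − 13 = 1.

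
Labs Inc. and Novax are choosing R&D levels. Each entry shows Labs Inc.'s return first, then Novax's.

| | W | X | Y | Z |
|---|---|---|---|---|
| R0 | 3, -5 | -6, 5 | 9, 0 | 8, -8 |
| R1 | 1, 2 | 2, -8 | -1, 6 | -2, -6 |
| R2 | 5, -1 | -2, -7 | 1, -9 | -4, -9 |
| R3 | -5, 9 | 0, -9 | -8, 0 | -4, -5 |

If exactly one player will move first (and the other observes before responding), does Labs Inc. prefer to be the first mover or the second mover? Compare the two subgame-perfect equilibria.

If Labs Inc. leads: Novax's best replies are R0→X, R1→Y, R2→W, R3→W; Labs Inc.'s induced payoffs -6, -1, 5, -5; outcome (R2, W), payoffs (5, -1).
If Novax leads: Labs Inc.'s best replies are W→R2, X→R1, Y→R0, Z→R0; Novax's induced payoffs -1, -8, 0, -8; outcome (R0, Y), payoffs (9, 0).
Labs Inc. gets 5 moving first and 9 moving second, so Labs Inc. prefers to move second.

second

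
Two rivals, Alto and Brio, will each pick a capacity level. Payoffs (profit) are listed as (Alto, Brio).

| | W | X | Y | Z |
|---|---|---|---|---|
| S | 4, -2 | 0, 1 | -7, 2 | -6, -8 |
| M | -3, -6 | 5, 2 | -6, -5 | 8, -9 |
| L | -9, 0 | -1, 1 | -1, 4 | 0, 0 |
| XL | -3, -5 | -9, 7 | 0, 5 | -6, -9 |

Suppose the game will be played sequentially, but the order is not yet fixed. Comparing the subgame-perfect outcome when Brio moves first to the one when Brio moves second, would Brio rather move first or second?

first

If Alto leads: Brio's best replies are S→Y, M→X, L→Y, XL→X; Alto's induced payoffs -7, 5, -1, -9; outcome (M, X), payoffs (5, 2).
If Brio leads: Alto's best replies are W→S, X→M, Y→XL, Z→M; Brio's induced payoffs -2, 2, 5, -9; outcome (XL, Y), payoffs (0, 5).
Brio gets 5 moving first and 2 moving second, so Brio prefers to move first.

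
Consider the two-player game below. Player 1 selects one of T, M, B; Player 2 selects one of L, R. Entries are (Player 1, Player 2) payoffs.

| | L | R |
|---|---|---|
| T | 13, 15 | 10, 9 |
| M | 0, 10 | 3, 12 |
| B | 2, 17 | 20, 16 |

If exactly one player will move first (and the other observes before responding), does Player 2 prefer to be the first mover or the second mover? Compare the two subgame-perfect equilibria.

If Player 1 leads: Player 2's best replies are T→L, M→R, B→L; Player 1's induced payoffs 13, 3, 2; outcome (T, L), payoffs (13, 15).
If Player 2 leads: Player 1's best replies are L→T, R→B; Player 2's induced payoffs 15, 16; outcome (B, R), payoffs (20, 16).
Player 2 gets 16 moving first and 15 moving second, so Player 2 prefers to move first.

first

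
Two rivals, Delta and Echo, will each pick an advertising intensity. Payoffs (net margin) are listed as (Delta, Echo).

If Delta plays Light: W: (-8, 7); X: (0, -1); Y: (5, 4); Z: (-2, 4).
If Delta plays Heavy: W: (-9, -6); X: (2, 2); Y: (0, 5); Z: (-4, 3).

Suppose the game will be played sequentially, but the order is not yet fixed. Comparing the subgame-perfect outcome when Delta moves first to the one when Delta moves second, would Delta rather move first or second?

If Delta leads: Echo's best replies are Light→W, Heavy→Y; Delta's induced payoffs -8, 0; outcome (Heavy, Y), payoffs (0, 5).
If Echo leads: Delta's best replies are W→Light, X→Heavy, Y→Light, Z→Light; Echo's induced payoffs 7, 2, 4, 4; outcome (Light, W), payoffs (-8, 7).
Delta gets 0 moving first and -8 moving second, so Delta prefers to move first.

first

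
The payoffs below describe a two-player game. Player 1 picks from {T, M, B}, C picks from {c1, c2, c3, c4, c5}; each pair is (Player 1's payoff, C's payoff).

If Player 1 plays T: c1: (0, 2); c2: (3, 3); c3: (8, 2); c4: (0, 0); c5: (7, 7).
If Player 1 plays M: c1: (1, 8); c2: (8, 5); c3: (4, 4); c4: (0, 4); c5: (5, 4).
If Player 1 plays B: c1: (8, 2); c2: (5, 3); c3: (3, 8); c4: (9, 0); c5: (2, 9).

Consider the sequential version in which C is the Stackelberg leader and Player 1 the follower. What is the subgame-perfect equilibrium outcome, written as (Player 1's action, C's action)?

(T, c5)

Player 1 best-responds to each possible C move:
- c1 → Player 1 plays B (best of 0, 1, 8); C gets 2.
- c2 → Player 1 plays M (best of 3, 8, 5); C gets 5.
- c3 → Player 1 plays T (best of 8, 4, 3); C gets 2.
- c4 → Player 1 plays B (best of 0, 0, 9); C gets 0.
- c5 → Player 1 plays T (best of 7, 5, 2); C gets 7.
C's induced payoffs are 2, 5, 2, 0, 7, so C commits to c5. Subgame-perfect outcome: (T, c5) with payoffs (7, 7).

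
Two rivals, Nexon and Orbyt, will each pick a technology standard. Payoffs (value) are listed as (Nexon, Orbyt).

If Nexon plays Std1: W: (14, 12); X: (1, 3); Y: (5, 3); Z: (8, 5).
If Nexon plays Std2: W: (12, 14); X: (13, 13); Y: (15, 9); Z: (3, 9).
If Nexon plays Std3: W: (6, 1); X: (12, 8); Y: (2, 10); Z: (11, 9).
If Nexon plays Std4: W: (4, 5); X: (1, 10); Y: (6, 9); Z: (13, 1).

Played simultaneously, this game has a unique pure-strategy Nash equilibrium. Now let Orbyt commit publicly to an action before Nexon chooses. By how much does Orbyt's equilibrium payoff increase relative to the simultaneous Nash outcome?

Backward induction with Orbyt moving first.
- W → Nexon plays Std1 (best of 14, 12, 6, 4); Orbyt gets 12.
- X → Nexon plays Std2 (best of 1, 13, 12, 1); Orbyt gets 13.
- Y → Nexon plays Std2 (best of 5, 15, 2, 6); Orbyt gets 9.
- Z → Nexon plays Std4 (best of 8, 3, 11, 13); Orbyt gets 1.
Maximizing over 12, 13, 9, 1, Orbyt chooses X. Subgame-perfect outcome: (Std2, X) with payoffs (13, 13).
For the simultaneous game, intersect best replies.
Nexon's best replies: W→Std1; X→Std2; Y→Std2; Z→Std4.
Orbyt's best replies: Std1→W; Std2→W; Std3→Y; Std4→X.
Only (Std1, W) has each player best-responding; Nash payoffs (14, 12).
Orbyt's commitment gain: 13 − 12 = 1.

1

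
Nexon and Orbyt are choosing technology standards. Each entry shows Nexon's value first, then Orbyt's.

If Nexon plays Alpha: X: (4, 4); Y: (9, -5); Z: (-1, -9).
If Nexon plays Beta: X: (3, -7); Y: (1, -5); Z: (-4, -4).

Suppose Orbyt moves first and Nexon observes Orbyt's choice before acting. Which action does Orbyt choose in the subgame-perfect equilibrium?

X

Backward induction with Orbyt moving first.
- X: BR = Alpha, leader payoff 4.
- Y: BR = Alpha, leader payoff -5.
- Z: BR = Alpha, leader payoff -9.
Orbyt's induced payoffs are 4, -5, -9, so Orbyt commits to X. Subgame-perfect outcome: (Alpha, X) with payoffs (4, 4).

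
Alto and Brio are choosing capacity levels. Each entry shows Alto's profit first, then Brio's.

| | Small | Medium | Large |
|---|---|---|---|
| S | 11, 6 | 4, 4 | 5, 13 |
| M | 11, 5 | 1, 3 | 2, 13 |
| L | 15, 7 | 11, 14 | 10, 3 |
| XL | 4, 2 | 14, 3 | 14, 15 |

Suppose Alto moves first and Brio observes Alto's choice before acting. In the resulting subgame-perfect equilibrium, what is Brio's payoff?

15

Backward induction with Alto moving first.
- S → Brio plays Large (best of 6, 4, 13); Alto gets 5.
- M → Brio plays Large (best of 5, 3, 13); Alto gets 2.
- L → Brio plays Medium (best of 7, 14, 3); Alto gets 11.
- XL → Brio plays Large (best of 2, 3, 15); Alto gets 14.
Alto's induced payoffs are 5, 2, 11, 14, so Alto commits to XL. Subgame-perfect outcome: (XL, Large) with payoffs (14, 15).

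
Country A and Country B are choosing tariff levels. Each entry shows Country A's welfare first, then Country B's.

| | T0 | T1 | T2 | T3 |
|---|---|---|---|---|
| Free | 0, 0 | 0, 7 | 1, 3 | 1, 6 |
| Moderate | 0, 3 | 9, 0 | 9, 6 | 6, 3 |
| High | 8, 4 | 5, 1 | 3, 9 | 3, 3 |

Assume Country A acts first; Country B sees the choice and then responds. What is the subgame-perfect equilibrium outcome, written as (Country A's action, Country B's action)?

(Moderate, T2)

Solve by backward induction (Country A leads).
- Free: Country B compares 0, 7, 3, 6 and picks T1; Country A would get 0.
- Moderate: Country B compares 3, 0, 6, 3 and picks T2; Country A would get 9.
- High: Country B compares 4, 1, 9, 3 and picks T2; Country A would get 3.
Country A's induced payoffs are 0, 9, 3, so Country A commits to Moderate. Subgame-perfect outcome: (Moderate, T2) with payoffs (9, 6).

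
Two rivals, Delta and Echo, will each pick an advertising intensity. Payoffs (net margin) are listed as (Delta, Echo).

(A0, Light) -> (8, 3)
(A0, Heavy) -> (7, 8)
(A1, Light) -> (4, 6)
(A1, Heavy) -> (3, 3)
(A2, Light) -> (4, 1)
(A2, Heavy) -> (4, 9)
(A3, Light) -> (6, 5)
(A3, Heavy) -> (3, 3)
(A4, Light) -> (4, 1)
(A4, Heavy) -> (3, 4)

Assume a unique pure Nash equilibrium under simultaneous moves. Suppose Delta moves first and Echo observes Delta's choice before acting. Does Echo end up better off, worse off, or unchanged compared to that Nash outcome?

unchanged

Echo best-responds to each possible Delta move:
- A0: Echo compares 3, 8 and picks Heavy; Delta would get 7.
- A1: Echo compares 6, 3 and picks Light; Delta would get 4.
- A2: Echo compares 1, 9 and picks Heavy; Delta would get 4.
- A3: Echo compares 5, 3 and picks Light; Delta would get 6.
- A4: Echo compares 1, 4 and picks Heavy; Delta would get 3.
Maximizing over 7, 4, 4, 6, 3, Delta chooses A0. Subgame-perfect outcome: (A0, Heavy) with payoffs (7, 8).
Now find the simultaneous Nash equilibrium.
Delta's best replies: Light→A0; Heavy→A0.
Echo's best replies: A0→Heavy; A1→Light; A2→Heavy; A3→Light; A4→Heavy.
The unique mutual best reply is (A0, Heavy), giving (7, 8).
Echo earns 8 sequentially versus 8 at the Nash outcome: unchanged.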